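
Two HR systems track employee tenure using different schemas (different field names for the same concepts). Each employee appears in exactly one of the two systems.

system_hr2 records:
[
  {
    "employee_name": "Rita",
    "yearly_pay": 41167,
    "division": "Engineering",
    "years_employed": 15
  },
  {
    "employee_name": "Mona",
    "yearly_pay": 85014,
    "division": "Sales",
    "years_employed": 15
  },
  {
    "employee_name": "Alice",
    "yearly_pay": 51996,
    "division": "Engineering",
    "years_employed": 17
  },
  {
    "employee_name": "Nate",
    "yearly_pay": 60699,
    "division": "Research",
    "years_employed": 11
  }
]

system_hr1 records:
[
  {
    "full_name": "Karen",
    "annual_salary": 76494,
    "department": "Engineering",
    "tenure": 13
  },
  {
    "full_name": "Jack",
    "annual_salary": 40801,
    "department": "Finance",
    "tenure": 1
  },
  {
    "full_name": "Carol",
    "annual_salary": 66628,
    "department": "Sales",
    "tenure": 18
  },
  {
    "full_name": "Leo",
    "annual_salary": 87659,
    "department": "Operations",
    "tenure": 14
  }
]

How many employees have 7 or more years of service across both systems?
7

Reconcile schemas: "years_employed" (system_hr2) = "tenure" (system_hr1) = years of service

From system_hr2: 4 employees with >= 7 years
From system_hr1: 3 employees with >= 7 years

Total: 4 + 3 = 7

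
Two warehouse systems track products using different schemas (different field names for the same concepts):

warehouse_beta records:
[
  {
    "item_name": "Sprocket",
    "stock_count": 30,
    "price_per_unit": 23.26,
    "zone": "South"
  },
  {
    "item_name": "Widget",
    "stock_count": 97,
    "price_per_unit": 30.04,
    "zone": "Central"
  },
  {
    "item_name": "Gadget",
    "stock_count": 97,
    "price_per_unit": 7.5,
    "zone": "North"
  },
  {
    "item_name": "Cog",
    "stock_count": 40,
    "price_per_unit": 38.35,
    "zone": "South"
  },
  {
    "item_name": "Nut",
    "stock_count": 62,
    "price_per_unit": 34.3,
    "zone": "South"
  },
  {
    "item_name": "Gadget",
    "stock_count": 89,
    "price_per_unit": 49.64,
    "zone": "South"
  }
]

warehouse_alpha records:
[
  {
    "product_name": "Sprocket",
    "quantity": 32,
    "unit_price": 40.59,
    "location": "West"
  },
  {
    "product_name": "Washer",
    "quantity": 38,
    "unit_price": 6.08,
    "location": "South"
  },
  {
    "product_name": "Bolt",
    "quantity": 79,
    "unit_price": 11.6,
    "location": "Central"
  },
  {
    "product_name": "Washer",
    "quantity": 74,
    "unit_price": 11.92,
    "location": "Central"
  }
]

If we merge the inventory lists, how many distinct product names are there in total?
7

Schema mapping: "item_name" (warehouse_beta) = "product_name" (warehouse_alpha) = product name

Products in warehouse_beta: ['Cog', 'Gadget', 'Nut', 'Sprocket', 'Widget']
Products in warehouse_alpha: ['Bolt', 'Sprocket', 'Washer']

Union (unique products): ['Bolt', 'Cog', 'Gadget', 'Nut', 'Sprocket', 'Washer', 'Widget']
Count: 7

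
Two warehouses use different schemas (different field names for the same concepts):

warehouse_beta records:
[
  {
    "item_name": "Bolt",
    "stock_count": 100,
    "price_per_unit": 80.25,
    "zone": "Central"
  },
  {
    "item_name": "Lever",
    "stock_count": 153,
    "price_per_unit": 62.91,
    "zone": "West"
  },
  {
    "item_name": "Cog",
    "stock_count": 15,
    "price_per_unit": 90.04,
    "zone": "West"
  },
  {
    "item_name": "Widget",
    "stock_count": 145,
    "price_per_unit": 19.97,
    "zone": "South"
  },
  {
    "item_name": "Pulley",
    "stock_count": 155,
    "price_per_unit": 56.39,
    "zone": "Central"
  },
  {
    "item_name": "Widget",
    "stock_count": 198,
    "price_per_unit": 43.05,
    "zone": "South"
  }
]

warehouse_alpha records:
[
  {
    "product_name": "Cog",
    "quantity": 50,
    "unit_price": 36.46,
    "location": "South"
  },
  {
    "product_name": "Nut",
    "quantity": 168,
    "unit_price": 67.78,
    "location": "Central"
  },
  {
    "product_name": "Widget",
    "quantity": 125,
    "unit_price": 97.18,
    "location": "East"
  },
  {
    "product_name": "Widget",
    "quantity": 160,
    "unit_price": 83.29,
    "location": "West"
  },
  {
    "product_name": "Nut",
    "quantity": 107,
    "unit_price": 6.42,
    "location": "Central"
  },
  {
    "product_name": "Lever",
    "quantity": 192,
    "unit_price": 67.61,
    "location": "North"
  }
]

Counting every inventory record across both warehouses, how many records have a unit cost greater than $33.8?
10

Schema mapping: "price_per_unit" (warehouse_beta) = "unit_price" (warehouse_alpha) = unit cost

Records > $33.8 in warehouse_beta: 5
Records > $33.8 in warehouse_alpha: 5

Total count: 5 + 5 = 10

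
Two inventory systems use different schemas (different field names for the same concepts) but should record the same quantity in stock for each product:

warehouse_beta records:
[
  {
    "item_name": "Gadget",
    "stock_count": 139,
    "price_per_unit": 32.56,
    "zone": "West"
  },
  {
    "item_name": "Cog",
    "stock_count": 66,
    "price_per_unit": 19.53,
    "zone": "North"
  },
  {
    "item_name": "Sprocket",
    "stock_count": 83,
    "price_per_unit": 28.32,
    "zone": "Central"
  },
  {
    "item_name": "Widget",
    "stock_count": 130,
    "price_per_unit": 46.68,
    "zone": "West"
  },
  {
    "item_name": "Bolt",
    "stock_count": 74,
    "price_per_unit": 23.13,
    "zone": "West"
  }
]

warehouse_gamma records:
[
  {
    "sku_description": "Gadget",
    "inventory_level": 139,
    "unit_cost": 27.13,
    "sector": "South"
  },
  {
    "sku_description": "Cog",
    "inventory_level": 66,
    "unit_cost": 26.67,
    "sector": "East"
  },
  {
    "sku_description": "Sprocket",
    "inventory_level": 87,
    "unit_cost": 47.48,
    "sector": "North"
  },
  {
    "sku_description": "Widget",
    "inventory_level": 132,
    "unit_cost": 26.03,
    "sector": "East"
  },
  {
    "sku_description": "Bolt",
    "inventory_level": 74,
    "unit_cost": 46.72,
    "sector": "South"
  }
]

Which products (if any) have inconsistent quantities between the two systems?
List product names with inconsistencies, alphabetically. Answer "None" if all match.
Sprocket, Widget

Schema mappings:
- "item_name" (warehouse_beta) = "sku_description" (warehouse_gamma) = product name
- "stock_count" (warehouse_beta) = "inventory_level" (warehouse_gamma) = quantity

Comparison:
  Gadget: 139 vs 139 - MATCH
  Cog: 66 vs 66 - MATCH
  Sprocket: 83 vs 87 - MISMATCH
  Widget: 130 vs 132 - MISMATCH
  Bolt: 74 vs 74 - MATCH

Products with inconsistencies: Sprocket, Widget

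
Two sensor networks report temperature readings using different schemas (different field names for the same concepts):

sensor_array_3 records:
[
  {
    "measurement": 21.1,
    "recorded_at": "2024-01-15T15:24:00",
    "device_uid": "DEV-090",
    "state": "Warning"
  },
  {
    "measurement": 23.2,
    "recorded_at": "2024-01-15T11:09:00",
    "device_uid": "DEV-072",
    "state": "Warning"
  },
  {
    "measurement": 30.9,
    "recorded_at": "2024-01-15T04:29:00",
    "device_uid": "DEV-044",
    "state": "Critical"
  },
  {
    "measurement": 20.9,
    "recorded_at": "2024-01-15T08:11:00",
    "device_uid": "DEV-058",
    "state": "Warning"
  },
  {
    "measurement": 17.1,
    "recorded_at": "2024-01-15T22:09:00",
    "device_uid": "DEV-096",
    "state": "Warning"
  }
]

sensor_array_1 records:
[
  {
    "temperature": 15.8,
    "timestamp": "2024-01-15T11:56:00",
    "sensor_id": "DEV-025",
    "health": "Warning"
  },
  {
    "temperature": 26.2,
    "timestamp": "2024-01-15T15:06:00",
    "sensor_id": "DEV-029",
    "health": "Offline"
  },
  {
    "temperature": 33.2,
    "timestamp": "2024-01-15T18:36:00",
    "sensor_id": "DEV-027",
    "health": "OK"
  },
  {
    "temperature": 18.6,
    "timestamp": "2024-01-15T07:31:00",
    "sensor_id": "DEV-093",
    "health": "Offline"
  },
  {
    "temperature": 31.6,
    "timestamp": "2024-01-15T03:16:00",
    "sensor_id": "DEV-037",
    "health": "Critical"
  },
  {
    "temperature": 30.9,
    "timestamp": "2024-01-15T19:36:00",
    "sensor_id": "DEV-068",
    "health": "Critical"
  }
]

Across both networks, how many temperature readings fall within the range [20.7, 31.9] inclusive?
7

Schema mapping: "measurement" (sensor_array_3) = "temperature" (sensor_array_1) = temperature

Readings in [20.7, 31.9] from sensor_array_3: 4
Readings in [20.7, 31.9] from sensor_array_1: 3

Total count: 4 + 3 = 7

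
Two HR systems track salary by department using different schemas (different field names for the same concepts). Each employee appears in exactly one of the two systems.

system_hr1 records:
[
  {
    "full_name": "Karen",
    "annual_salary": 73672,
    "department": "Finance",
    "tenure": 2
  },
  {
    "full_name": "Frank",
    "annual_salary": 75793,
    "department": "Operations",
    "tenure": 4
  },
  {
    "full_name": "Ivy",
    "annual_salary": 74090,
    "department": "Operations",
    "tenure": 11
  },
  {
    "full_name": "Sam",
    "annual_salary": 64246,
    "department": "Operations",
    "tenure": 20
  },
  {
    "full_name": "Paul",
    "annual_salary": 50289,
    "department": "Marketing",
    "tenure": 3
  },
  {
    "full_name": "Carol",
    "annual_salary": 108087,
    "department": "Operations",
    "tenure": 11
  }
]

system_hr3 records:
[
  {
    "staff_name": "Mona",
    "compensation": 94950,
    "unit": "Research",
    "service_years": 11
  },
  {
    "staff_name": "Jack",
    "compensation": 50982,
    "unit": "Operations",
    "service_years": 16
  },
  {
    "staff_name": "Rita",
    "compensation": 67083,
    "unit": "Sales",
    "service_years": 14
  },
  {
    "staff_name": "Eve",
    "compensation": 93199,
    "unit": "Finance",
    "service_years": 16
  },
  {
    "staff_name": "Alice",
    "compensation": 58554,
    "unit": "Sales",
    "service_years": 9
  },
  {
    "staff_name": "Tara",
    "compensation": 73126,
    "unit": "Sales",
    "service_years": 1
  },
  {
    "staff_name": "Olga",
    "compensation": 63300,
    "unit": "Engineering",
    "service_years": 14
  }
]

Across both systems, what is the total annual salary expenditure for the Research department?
94950

Schema mappings:
- "department" (system_hr1) = "unit" (system_hr3) = department
- "annual_salary" (system_hr1) = "compensation" (system_hr3) = salary

Research salaries from system_hr1: 0
Research salaries from system_hr3: 94950

Total: 0 + 94950 = 94950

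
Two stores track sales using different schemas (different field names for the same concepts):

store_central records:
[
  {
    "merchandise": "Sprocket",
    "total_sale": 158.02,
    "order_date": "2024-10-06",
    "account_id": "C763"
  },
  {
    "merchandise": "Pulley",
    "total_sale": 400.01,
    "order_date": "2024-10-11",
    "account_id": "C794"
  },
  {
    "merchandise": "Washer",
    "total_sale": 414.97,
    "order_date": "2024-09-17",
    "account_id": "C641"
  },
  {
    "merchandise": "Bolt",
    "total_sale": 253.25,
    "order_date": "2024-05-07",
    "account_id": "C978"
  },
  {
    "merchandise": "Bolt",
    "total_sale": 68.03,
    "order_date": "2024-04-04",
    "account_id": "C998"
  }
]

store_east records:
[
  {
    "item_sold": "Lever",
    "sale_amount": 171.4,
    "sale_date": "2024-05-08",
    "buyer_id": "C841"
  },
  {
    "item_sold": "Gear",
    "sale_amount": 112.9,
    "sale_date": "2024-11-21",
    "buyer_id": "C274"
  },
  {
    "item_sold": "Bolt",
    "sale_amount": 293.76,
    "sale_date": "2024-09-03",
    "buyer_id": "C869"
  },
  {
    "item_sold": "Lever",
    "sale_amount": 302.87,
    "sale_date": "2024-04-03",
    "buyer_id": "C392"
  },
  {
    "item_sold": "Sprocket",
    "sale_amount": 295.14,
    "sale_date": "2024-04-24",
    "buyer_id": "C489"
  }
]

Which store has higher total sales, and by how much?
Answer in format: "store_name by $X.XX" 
store_central by $118.21

Schema mapping: "total_sale" (store_central) = "sale_amount" (store_east) = sale amount

Total for store_central: 1294.28
Total for store_east: 1176.07

Difference: |1294.28 - 1176.07| = 118.21
store_central has higher sales by $118.21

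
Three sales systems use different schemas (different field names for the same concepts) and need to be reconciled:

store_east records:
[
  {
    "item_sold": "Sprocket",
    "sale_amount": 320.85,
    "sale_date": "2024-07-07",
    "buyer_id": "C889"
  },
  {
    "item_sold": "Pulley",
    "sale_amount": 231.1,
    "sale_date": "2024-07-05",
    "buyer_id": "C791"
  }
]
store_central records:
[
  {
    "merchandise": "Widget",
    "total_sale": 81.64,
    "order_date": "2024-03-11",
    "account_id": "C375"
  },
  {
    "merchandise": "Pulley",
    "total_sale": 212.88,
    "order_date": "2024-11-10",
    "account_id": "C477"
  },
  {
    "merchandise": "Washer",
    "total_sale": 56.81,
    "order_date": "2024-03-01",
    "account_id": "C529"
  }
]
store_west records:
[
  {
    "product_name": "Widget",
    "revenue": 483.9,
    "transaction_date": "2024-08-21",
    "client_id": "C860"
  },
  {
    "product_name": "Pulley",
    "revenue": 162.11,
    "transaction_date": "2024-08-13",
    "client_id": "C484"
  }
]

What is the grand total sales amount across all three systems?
1549.29

Schema reconciliation - all amount fields map to sale amount:

store_east (sale_amount): 551.95
store_central (total_sale): 351.33
store_west (revenue): 646.01

Grand total: 1549.29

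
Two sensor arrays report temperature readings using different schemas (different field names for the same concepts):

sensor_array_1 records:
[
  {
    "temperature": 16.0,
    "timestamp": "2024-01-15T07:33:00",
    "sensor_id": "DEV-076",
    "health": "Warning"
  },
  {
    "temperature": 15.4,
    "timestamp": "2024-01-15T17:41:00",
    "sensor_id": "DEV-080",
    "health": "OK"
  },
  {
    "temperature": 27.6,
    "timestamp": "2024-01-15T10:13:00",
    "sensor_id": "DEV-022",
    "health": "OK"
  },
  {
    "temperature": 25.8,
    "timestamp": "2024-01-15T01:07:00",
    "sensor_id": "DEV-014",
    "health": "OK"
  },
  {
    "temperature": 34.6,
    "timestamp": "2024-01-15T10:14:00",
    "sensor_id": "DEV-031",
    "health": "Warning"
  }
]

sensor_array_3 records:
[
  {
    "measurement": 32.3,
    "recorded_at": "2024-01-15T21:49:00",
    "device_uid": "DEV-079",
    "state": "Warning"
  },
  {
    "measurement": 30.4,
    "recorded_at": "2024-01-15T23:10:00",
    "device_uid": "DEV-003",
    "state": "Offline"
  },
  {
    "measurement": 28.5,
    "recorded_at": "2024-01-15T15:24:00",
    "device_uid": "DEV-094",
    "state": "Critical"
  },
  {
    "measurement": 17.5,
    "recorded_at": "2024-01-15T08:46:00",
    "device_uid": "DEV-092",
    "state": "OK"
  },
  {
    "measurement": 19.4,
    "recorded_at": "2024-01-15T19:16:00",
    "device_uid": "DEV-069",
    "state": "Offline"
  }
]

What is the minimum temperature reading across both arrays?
15.4

Schema mapping: "temperature" (sensor_array_1) = "measurement" (sensor_array_3) = temperature reading

Minimum in sensor_array_1: 15.4
Minimum in sensor_array_3: 17.5

Overall minimum: min(15.4, 17.5) = 15.4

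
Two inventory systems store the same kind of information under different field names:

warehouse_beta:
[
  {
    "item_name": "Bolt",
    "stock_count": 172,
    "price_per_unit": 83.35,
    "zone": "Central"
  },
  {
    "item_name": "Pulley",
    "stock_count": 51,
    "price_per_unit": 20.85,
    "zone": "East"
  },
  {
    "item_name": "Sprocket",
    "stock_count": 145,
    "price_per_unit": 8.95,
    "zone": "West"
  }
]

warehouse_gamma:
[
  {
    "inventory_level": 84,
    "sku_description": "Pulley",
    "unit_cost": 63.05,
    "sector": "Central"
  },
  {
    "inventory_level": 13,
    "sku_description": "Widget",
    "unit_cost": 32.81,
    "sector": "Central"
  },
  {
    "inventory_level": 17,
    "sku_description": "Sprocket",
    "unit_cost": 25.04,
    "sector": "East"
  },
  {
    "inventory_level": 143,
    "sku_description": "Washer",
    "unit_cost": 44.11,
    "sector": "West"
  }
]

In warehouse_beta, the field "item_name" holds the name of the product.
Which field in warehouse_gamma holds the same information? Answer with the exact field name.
sku_description

In warehouse_beta, "item_name" holds the name of the product.
The fields in warehouse_gamma are: "inventory_level", "sku_description", "unit_cost", "sector".
"sku_description" is the match: the name refers to the same concept and its values are product-name strings (e.g. 'Pulley', 'Sprocket').
The other fields ("inventory_level", "unit_cost", "sector") hold different kinds of data.

So "item_name" in warehouse_beta corresponds to "sku_description" in warehouse_gamma.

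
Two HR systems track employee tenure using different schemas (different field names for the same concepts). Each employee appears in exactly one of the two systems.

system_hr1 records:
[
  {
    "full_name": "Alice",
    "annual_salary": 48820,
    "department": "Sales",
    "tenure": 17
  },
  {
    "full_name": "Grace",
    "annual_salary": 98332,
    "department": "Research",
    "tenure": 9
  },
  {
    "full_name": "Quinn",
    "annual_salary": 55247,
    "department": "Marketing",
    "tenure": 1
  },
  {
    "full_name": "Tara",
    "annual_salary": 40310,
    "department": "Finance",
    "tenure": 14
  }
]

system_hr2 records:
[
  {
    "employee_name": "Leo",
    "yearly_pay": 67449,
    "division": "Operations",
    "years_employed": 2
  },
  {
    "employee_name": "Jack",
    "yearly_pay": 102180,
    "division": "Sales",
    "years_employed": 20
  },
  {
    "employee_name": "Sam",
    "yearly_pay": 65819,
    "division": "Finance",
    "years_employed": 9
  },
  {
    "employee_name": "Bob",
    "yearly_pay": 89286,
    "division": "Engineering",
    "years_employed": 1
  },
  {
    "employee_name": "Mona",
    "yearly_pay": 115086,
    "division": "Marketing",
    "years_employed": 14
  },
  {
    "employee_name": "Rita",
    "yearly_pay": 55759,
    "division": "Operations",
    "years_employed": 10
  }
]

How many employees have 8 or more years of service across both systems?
7

Reconcile schemas: "tenure" (system_hr1) = "years_employed" (system_hr2) = years of service

From system_hr1: 3 employees with >= 8 years
From system_hr2: 4 employees with >= 8 years

Total: 3 + 4 = 7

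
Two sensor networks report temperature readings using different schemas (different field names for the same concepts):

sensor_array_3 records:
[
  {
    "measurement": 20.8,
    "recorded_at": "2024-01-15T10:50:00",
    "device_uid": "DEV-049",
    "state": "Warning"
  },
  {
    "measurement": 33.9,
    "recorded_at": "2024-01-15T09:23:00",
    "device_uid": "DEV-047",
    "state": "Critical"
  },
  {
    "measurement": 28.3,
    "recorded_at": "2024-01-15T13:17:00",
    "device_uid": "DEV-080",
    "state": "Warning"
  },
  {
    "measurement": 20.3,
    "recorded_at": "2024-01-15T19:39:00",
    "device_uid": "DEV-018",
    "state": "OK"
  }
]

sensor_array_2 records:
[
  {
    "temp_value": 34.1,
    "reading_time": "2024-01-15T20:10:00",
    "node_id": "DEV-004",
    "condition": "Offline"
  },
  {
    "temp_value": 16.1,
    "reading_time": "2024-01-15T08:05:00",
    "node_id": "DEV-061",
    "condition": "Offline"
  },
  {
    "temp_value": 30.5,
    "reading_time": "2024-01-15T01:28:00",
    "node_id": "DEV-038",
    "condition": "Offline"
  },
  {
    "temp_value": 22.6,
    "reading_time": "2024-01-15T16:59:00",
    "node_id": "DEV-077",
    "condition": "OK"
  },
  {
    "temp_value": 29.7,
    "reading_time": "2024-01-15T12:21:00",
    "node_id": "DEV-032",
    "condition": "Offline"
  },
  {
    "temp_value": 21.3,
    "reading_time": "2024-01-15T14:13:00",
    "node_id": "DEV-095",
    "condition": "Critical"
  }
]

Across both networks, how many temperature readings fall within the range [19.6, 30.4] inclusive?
6

Schema mapping: "measurement" (sensor_array_3) = "temp_value" (sensor_array_2) = temperature

Readings in [19.6, 30.4] from sensor_array_3: 3
Readings in [19.6, 30.4] from sensor_array_2: 3

Total count: 3 + 3 = 6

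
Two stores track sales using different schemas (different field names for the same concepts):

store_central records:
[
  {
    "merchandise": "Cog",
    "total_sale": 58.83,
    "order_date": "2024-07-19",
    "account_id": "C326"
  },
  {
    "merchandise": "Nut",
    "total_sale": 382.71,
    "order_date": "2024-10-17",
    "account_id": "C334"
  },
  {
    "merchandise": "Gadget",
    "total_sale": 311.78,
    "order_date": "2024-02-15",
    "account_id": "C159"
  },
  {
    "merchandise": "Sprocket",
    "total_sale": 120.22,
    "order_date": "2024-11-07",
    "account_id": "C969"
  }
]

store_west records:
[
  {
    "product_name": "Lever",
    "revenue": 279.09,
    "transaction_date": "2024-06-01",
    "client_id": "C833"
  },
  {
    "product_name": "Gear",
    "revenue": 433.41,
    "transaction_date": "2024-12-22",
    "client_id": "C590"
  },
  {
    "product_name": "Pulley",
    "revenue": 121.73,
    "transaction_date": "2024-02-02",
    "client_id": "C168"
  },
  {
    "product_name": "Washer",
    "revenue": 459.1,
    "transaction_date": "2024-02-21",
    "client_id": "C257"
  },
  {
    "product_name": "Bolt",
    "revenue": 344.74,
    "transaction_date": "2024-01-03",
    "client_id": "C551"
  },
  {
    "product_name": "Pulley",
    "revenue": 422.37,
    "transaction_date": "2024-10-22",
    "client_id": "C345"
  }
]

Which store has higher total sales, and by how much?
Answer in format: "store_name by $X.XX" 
store_west by $1186.90

Schema mapping: "total_sale" (store_central) = "revenue" (store_west) = sale amount

Total for store_central: 873.54
Total for store_west: 2060.44

Difference: |873.54 - 2060.44| = 1186.90
store_west has higher sales by $1186.90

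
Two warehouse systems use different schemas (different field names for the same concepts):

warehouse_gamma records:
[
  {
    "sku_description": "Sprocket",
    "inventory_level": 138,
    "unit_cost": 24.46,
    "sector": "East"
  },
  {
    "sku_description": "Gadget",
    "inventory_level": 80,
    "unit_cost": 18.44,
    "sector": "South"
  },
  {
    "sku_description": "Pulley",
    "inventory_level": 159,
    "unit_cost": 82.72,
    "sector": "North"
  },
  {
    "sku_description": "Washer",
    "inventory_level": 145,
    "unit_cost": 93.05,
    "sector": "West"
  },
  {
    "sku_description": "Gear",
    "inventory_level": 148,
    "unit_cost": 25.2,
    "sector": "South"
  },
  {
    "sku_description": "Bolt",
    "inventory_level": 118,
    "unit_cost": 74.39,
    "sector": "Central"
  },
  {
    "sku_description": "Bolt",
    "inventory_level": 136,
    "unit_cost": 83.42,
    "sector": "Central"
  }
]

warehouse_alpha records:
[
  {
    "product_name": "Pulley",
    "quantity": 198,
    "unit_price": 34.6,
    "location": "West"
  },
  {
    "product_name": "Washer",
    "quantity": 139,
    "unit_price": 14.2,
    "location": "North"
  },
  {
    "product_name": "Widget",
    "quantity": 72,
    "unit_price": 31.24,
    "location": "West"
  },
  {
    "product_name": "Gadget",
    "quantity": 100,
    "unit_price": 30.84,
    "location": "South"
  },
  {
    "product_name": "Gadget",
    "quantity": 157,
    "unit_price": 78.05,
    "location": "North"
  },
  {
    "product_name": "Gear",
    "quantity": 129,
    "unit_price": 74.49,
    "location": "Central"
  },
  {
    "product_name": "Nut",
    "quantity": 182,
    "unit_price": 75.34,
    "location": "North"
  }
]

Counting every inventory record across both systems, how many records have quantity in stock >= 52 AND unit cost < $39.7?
7

Schema mappings:
- "inventory_level" (warehouse_gamma) = "quantity" (warehouse_alpha) = quantity
- "unit_cost" (warehouse_gamma) = "unit_price" (warehouse_alpha) = unit cost

Records meeting both conditions in warehouse_gamma: 3
Records meeting both conditions in warehouse_alpha: 4

Total: 3 + 4 = 7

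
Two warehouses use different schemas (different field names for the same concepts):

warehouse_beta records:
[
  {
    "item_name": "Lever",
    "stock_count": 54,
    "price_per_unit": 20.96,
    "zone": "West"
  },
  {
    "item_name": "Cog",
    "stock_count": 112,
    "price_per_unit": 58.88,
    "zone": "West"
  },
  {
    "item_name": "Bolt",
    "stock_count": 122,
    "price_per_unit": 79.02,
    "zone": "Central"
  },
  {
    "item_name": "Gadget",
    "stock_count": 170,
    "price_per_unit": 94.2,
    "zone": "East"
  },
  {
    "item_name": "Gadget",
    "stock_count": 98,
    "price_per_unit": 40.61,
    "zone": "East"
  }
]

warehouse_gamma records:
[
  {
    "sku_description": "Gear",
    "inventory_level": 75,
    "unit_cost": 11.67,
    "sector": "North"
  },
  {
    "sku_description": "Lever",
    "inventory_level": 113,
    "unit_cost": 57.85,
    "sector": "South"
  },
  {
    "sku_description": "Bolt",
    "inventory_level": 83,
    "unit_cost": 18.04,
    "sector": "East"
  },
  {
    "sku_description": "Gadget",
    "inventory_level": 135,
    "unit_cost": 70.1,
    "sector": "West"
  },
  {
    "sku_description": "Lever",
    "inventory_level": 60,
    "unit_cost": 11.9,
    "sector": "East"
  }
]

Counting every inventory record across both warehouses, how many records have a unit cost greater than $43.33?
5

Schema mapping: "price_per_unit" (warehouse_beta) = "unit_cost" (warehouse_gamma) = unit cost

Records > $43.33 in warehouse_beta: 3
Records > $43.33 in warehouse_gamma: 2

Total count: 3 + 2 = 5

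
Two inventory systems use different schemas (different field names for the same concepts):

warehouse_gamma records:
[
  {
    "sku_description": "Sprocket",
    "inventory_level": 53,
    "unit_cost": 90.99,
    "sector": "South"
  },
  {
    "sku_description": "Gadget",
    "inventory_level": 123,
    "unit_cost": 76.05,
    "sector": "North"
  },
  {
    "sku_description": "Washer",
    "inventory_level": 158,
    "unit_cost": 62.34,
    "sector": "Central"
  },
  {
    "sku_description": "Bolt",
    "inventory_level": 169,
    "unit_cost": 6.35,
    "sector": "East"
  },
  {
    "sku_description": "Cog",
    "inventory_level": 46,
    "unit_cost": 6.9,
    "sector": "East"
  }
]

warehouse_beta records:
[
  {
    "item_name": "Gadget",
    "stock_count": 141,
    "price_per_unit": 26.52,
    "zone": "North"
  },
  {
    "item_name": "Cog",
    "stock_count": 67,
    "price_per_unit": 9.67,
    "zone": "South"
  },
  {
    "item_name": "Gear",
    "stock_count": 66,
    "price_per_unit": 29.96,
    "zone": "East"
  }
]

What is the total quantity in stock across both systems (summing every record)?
823

To reconcile these schemas, identify the field holding the quantity in stock in each system:
1. In warehouse_gamma it is "inventory_level"
2. In warehouse_beta it is "stock_count"

From warehouse_gamma: 53 + 123 + 158 + 169 + 46 = 549
From warehouse_beta: 141 + 67 + 66 = 274

Total: 549 + 274 = 823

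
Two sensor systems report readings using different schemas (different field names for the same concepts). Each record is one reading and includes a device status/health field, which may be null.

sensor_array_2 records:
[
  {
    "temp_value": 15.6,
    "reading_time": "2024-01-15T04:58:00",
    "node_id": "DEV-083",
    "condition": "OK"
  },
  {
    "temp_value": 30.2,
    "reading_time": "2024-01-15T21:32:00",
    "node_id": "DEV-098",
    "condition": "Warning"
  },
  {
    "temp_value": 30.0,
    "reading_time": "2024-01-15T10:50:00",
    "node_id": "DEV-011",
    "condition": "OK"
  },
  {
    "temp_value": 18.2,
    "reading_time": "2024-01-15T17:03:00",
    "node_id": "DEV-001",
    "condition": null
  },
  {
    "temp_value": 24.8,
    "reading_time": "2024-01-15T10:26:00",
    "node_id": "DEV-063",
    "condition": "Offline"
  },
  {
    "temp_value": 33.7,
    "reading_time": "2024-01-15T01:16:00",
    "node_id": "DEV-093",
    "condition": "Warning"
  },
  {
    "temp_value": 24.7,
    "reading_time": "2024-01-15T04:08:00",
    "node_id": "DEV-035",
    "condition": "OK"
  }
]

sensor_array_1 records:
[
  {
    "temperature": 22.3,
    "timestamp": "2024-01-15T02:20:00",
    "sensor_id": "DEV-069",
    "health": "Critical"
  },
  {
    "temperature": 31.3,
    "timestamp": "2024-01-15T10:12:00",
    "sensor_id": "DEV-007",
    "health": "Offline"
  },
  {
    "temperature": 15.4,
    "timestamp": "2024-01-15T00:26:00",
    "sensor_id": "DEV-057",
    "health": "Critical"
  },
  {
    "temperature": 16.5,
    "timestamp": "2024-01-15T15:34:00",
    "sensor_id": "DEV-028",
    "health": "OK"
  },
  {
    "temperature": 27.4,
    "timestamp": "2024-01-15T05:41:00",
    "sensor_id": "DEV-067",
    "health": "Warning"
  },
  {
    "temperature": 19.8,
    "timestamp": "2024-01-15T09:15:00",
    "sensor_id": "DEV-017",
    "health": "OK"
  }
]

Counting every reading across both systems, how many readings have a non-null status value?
12

Schema mapping: "condition" (sensor_array_2) = "health" (sensor_array_1) = status

Non-null in sensor_array_2: 6
Non-null in sensor_array_1: 6

Total non-null: 6 + 6 = 12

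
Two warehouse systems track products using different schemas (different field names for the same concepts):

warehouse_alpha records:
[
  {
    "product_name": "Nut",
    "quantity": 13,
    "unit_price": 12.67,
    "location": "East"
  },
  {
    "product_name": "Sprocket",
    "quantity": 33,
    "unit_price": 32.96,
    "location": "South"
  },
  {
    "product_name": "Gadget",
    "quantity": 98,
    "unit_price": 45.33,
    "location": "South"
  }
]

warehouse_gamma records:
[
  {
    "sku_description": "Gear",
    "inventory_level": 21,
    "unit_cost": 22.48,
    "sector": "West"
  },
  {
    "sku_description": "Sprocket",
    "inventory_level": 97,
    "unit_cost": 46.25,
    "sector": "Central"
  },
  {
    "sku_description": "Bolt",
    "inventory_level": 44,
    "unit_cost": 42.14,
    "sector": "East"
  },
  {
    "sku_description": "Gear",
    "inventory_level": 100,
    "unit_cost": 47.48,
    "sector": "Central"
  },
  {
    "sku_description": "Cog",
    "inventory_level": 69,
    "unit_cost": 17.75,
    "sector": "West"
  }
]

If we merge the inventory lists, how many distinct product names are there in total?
6

Schema mapping: "product_name" (warehouse_alpha) = "sku_description" (warehouse_gamma) = product name

Products in warehouse_alpha: ['Gadget', 'Nut', 'Sprocket']
Products in warehouse_gamma: ['Bolt', 'Cog', 'Gear', 'Sprocket']

Union (unique products): ['Bolt', 'Cog', 'Gadget', 'Gear', 'Nut', 'Sprocket']
Count: 6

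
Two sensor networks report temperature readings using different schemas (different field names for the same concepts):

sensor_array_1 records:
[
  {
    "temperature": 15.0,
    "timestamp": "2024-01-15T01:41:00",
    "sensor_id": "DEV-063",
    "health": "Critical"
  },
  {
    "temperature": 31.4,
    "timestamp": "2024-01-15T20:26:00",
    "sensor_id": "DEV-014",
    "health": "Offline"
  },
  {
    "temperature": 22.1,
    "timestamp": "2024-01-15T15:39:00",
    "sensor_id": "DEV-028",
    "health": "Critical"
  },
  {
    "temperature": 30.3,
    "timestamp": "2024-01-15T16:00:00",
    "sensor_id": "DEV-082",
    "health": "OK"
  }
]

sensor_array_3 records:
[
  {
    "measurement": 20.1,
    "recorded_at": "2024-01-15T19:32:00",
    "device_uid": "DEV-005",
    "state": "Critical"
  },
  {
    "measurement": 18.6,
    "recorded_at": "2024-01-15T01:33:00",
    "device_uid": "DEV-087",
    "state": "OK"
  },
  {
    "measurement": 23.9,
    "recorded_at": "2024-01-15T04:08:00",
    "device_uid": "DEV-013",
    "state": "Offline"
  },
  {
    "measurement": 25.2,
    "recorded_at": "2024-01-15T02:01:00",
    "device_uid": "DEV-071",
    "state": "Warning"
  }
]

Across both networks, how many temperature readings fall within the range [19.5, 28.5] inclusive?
4

Schema mapping: "temperature" (sensor_array_1) = "measurement" (sensor_array_3) = temperature

Readings in [19.5, 28.5] from sensor_array_1: 1
Readings in [19.5, 28.5] from sensor_array_3: 3

Total count: 1 + 3 = 4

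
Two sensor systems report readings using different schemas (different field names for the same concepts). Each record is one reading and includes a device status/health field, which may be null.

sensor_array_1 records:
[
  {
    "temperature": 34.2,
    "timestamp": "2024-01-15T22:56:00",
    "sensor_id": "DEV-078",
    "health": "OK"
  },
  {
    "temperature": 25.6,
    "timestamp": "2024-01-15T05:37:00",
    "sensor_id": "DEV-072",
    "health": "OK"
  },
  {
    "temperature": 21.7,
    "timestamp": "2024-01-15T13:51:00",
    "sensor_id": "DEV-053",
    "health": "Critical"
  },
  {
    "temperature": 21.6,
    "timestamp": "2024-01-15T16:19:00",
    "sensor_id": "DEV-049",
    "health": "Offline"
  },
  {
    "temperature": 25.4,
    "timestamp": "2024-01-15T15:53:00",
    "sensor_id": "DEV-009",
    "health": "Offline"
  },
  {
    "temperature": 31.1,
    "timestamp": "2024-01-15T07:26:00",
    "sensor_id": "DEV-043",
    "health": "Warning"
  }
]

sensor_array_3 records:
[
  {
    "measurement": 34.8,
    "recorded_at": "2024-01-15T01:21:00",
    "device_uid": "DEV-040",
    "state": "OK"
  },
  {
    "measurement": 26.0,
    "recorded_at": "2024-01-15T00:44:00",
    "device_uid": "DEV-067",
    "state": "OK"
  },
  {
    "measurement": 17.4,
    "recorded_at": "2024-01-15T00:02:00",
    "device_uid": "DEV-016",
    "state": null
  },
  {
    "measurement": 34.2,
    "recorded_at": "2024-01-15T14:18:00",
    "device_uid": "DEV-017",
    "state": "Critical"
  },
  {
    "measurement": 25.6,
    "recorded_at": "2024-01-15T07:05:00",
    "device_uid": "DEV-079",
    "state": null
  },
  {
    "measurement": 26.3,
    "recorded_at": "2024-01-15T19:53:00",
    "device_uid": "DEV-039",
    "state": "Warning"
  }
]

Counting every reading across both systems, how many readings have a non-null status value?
10

Schema mapping: "health" (sensor_array_1) = "state" (sensor_array_3) = status

Non-null in sensor_array_1: 6
Non-null in sensor_array_3: 4

Total non-null: 6 + 4 = 10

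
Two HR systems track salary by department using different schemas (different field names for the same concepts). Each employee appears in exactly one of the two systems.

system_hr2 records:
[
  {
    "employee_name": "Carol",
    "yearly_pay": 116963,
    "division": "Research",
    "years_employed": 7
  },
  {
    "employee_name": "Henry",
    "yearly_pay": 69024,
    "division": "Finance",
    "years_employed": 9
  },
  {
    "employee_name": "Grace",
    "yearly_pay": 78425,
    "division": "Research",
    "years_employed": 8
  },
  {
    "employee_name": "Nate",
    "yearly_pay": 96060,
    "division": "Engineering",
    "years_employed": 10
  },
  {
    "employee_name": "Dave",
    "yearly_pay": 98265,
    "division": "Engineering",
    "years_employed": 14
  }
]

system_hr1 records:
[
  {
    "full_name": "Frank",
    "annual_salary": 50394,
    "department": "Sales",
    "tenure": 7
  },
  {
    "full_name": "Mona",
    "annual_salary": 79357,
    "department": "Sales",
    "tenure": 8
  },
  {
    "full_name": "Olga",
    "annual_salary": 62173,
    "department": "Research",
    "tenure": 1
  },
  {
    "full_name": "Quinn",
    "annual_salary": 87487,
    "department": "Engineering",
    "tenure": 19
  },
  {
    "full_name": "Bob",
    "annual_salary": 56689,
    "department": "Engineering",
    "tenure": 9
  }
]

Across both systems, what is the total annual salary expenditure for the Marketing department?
0

Schema mappings:
- "division" (system_hr2) = "department" (system_hr1) = department
- "yearly_pay" (system_hr2) = "annual_salary" (system_hr1) = salary

Marketing salaries from system_hr2: 0
Marketing salaries from system_hr1: 0

Total: 0 + 0 = 0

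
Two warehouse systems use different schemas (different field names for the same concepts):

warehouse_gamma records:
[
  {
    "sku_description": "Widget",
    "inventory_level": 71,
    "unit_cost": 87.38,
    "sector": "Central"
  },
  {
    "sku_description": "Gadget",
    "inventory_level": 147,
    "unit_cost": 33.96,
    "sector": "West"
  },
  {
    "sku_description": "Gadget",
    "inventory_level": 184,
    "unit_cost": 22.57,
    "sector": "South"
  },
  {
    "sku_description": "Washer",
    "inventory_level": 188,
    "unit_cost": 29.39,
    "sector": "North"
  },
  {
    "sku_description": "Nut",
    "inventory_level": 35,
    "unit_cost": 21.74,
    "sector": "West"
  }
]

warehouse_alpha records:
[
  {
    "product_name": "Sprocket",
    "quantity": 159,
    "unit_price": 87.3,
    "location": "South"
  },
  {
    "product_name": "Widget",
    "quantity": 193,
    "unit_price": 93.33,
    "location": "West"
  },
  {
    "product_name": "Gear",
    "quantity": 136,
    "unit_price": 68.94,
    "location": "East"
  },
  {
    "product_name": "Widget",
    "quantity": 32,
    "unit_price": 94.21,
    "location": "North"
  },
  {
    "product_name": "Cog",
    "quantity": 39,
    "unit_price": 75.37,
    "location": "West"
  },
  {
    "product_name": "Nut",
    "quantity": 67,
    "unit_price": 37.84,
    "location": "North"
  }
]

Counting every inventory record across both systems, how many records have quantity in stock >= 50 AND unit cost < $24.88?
1

Schema mappings:
- "inventory_level" (warehouse_gamma) = "quantity" (warehouse_alpha) = quantity
- "unit_cost" (warehouse_gamma) = "unit_price" (warehouse_alpha) = unit cost

Records meeting both conditions in warehouse_gamma: 1
Records meeting both conditions in warehouse_alpha: 0

Total: 1 + 0 = 1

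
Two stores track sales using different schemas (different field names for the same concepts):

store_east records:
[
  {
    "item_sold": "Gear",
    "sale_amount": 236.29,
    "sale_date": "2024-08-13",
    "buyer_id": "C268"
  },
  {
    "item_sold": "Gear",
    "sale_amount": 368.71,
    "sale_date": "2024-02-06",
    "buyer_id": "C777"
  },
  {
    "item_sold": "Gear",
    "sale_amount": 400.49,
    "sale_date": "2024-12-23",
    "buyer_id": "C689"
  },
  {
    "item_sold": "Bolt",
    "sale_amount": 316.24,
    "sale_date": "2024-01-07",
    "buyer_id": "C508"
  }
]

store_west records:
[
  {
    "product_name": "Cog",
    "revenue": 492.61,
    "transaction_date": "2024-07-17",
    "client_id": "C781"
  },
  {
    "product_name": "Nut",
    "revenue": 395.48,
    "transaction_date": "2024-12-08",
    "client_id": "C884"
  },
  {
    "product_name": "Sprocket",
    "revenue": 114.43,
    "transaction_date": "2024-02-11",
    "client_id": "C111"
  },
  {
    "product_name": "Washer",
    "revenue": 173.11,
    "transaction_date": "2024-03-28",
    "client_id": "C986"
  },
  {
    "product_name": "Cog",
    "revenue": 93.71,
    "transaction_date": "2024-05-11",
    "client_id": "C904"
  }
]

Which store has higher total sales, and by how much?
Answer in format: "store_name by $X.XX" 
store_east by $52.39

Schema mapping: "sale_amount" (store_east) = "revenue" (store_west) = sale amount

Total for store_east: 1321.73
Total for store_west: 1269.34

Difference: |1321.73 - 1269.34| = 52.39
store_east has higher sales by $52.39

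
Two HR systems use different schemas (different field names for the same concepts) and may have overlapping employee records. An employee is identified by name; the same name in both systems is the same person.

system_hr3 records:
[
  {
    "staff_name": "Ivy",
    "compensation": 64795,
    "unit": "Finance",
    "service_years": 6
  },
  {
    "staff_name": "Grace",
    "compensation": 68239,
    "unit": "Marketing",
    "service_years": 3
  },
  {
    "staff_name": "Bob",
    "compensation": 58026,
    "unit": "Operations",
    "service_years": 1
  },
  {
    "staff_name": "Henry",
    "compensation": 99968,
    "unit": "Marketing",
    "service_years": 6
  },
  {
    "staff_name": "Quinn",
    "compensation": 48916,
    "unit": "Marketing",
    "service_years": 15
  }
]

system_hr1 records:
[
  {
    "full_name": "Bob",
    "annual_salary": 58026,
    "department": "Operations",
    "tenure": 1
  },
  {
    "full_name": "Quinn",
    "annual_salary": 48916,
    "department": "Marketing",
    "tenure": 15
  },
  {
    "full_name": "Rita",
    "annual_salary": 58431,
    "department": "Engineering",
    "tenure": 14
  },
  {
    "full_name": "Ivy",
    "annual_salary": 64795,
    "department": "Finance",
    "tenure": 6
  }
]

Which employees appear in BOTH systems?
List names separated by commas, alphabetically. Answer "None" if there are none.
Bob, Ivy, Quinn

Schema mapping: "staff_name" (system_hr3) = "full_name" (system_hr1) = employee name

Names in system_hr3: ['Bob', 'Grace', 'Henry', 'Ivy', 'Quinn']
Names in system_hr1: ['Bob', 'Ivy', 'Quinn', 'Rita']

Intersection: ['Bob', 'Ivy', 'Quinn']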